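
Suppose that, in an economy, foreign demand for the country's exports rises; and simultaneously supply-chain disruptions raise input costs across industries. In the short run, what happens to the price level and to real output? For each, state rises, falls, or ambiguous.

Price level: rises; output: ambiguous

The first event is a positive demand shock: AD shifts right, which by itself pushes P up and Y up.
The second is an adverse supply shock: SRAS shifts left, which by itself pushes P up and Y down.
Both shocks push P up, so P rises. The two shocks push Y in opposite directions, so the effect on Y is ambiguous.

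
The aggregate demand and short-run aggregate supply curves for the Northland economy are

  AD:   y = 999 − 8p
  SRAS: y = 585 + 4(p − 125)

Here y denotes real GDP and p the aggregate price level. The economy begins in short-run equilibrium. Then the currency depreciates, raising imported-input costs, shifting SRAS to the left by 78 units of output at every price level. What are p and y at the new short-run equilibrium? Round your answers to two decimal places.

This is a negative supply shock: SRAS shifts left.
New SRAS: y = 7 + 4p.
Set AD = SRAS: 999 − 8p = 7 + 4p, so 992 = 12p and p = 82.67.
Substituting into AD, y = 337.67.

p = 82.67, y = 337.67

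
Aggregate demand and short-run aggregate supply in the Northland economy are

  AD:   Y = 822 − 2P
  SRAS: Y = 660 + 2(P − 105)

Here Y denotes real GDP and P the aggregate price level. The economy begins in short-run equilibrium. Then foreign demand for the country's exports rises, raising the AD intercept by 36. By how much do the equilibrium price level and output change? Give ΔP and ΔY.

This is a positive demand shock: AD shifts right.
New AD: Y = 858 − 2P.
SRAS can be written Y = 450 + 2P.
Set AD = SRAS: 858 − 2P = 450 + 2P, so 408 = 4P and P = 102.
Y = 858 − 2·102 = 654.
Initially P = 93, Y = 636, so ΔP = +9 and ΔY = +18.

ΔP = +9, ΔY = +18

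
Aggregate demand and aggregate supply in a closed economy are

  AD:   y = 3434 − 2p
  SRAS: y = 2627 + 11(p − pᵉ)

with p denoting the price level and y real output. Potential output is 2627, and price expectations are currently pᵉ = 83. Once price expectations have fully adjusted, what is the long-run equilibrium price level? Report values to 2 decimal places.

Long-run p = 403.50

Short run: with pᵉ = 83, SRAS is y = 1714 + 11p. Setting AD = SRAS gives 1720 = 13p, so p = 132.31 and y = 3434 − 2p = 3169.38.
Output 3169.38 is above potential 2627, so over time expected prices rise and SRAS shifts left until y returns to 2627.
Long run: y = 2627 on the AD curve gives 2627 = 3434 − 2p, so p = 403.50.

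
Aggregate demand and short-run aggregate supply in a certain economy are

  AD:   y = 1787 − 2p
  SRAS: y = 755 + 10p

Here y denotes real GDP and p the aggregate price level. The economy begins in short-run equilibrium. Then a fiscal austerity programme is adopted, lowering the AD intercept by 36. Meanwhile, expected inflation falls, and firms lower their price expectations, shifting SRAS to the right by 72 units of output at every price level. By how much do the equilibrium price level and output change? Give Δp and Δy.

Δp = -9, Δy = -18

After both shocks: AD is y = 1751 − 2p and SRAS is y = 827 + 10p.
Setting them equal: 924 = 12p, so p = 77.
y = 1751 − 2·77 = 1597.
Initially p = 86, y = 1615, so Δp = -9 and Δy = -18.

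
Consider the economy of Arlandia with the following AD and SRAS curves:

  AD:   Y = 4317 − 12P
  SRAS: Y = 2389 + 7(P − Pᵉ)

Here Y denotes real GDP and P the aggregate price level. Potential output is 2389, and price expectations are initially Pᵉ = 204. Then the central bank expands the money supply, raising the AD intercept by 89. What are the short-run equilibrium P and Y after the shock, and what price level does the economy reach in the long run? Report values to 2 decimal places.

Short run: P = 181.32, Y = 2230.21. Long run: P = 168.08.

AD shifts right: new AD is Y = 4406 − 12P. With Pᵉ = 204, SRAS is Y = 961 + 7P.
Short run: 4406 − 12P = 961 + 7P gives 3445 = 19P, so P = 181.32 and Y = 4406 − 12P = 2230.21.
Y = 2230.21 is below potential 2389; expectations adjust and SRAS shifts right until Y = 2389.
Long run: on the new AD curve, 2389 = 4406 − 12P gives P = 168.08.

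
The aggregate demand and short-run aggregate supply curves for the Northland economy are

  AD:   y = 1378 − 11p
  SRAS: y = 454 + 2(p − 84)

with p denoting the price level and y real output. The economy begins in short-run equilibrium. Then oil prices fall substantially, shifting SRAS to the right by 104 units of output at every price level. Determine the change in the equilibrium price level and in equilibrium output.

This is a positive supply shock: SRAS shifts right.
New SRAS: y = 390 + 2p.
Set AD = SRAS: 1378 − 11p = 390 + 2p, so 988 = 13p and p = 76.
y = 1378 − 11·76 = 542.
Initially p = 84, y = 454, so Δp = -8 and Δy = +88.

Δp = -8, Δy = +88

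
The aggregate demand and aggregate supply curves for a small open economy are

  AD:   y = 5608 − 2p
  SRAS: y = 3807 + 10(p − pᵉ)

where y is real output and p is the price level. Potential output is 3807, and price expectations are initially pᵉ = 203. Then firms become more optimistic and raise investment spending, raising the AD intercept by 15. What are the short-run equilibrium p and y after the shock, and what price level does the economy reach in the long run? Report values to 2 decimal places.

Short run: p = 320.50, y = 4982.00. Long run: p = 908.00.

AD shifts right: new AD is y = 5623 − 2p. With pᵉ = 203, SRAS is y = 1777 + 10p.
Short run: 5623 − 2p = 1777 + 10p gives 3846 = 12p, so p = 320.50 and y = 5623 − 2p = 4982.00.
y = 4982.00 is above potential 3807; expectations adjust and SRAS shifts left until y = 3807.
Long run: on the new AD curve, 3807 = 5623 − 2p gives p = 908.00.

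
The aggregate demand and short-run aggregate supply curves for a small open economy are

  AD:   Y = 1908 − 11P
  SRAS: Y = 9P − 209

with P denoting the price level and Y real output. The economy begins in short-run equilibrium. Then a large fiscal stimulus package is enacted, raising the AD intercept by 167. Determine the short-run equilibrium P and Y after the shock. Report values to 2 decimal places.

P = 114.20, Y = 818.80

This is a positive demand shock: AD shifts right.
New AD: Y = 2075 − 11P.
Set AD = SRAS: 2075 − 11P = 9P − 209, so 2284 = 20P and P = 114.20.
Substituting into AD, Y = 818.80.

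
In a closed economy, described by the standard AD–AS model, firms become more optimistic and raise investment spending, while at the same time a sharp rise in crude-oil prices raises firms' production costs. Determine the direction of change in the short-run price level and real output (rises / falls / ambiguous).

Price level: rises; output: ambiguous

The first event is a positive demand shock: AD shifts right, which by itself pushes P up and Y up.
The second is an adverse supply shock: SRAS shifts left, which by itself pushes P up and Y down.
Both shocks push P up, so P rises. The two shocks push Y in opposite directions, so the effect on Y is ambiguous.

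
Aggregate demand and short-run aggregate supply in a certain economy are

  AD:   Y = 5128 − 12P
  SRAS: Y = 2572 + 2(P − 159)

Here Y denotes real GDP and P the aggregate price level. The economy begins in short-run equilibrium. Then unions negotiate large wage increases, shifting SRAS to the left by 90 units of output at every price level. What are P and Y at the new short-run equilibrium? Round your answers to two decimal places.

P = 211.71, Y = 2587.43

This is a negative supply shock: SRAS shifts left.
New SRAS: Y = 2164 + 2P.
Set AD = SRAS: 5128 − 12P = 2164 + 2P, so 2964 = 14P and P = 211.71.
Substituting into AD, Y = 2587.43.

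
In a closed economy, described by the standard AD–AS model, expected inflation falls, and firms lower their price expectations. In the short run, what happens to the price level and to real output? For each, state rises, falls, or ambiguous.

This is a favourable supply shock: SRAS shifts right.
Moving along the downward-sloping AD curve, P falls and Y rises.

Price level: falls; output: rises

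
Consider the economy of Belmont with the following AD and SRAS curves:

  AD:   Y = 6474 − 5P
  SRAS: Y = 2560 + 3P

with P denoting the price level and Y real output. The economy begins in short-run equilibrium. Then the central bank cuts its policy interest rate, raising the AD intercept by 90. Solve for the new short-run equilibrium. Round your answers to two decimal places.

P = 500.50, Y = 4061.50

This is a positive demand shock: AD shifts right.
New AD: Y = 6564 − 5P.
Set AD = SRAS: 6564 − 5P = 2560 + 3P, so 4004 = 8P and P = 500.50.
Substituting into AD, Y = 4061.50.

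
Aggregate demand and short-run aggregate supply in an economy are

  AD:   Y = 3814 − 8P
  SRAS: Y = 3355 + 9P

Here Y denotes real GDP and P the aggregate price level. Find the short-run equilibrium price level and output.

Set AD = SRAS: 3814 − 8P = 3355 + 9P, so 459 = 17P and P = 27.
Then Y = 3814 − 8·27 = 3598.

P = 27, Y = 3598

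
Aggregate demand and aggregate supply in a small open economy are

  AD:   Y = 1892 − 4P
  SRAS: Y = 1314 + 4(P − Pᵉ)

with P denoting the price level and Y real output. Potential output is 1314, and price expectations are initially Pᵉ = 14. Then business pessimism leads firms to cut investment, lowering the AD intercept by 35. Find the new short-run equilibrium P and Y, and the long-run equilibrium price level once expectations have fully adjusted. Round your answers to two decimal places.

AD shifts left: new AD is Y = 1857 − 4P. With Pᵉ = 14, SRAS is Y = 1258 + 4P.
Short run: 1857 − 4P = 1258 + 4P gives 599 = 8P, so P = 74.88 and Y = 1857 − 4P = 1557.50.
Y = 1557.50 is above potential 1314; expectations adjust and SRAS shifts left until Y = 1314.
Long run: on the new AD curve, 1314 = 1857 − 4P gives P = 135.75.

Short run: P = 74.88, Y = 1557.50. Long run: P = 135.75.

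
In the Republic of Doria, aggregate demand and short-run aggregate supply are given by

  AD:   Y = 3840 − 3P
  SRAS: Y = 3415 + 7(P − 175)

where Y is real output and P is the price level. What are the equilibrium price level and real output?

Write SRAS as Y = 3415 + 7P − 1225 = 2190 + 7P.
Set AD = SRAS: 3840 − 3P = 2190 + 7P, so 1650 = 10P and P = 165.
Then Y = 3840 − 3·165 = 3345.

P = 165, Y = 3345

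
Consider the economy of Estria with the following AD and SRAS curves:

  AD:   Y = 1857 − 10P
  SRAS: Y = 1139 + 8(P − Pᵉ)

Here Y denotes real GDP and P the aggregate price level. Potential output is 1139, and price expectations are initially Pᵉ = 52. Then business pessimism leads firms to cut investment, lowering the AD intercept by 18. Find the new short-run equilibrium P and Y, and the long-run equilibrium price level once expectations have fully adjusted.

AD shifts left: new AD is Y = 1839 − 10P. With Pᵉ = 52, SRAS is Y = 723 + 8P.
Short run: 1839 − 10P = 723 + 8P gives 1116 = 18P, so P = 62 and Y = 1839 − 10·62 = 1219.
Y = 1219 is above potential 1139; expectations adjust and SRAS shifts left until Y = 1139.
Long run: on the new AD curve, 1139 = 1839 − 10P gives P = 70.

Short run: P = 62, Y = 1219. Long run: P = 70.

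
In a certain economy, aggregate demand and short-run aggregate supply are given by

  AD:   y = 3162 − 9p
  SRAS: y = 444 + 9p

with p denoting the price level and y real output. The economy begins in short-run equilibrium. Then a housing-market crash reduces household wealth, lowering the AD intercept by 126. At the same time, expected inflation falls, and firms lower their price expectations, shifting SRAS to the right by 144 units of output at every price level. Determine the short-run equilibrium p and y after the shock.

p = 136, y = 1812

After both shocks: AD is y = 3036 − 9p and SRAS is y = 588 + 9p.
Setting them equal: 2448 = 18p, so p = 136.
y = 3036 − 9·136 = 1812.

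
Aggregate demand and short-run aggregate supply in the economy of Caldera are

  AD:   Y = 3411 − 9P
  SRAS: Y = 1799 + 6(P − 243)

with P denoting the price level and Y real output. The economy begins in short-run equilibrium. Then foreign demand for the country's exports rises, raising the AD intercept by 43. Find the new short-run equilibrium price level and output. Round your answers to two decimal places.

This is a positive demand shock: AD shifts right.
New AD: Y = 3454 − 9P.
SRAS can be written Y = 341 + 6P.
Set AD = SRAS: 3454 − 9P = 341 + 6P, so 3113 = 15P and P = 207.53.
Substituting into AD, Y = 1586.20.

P = 207.53, Y = 1586.20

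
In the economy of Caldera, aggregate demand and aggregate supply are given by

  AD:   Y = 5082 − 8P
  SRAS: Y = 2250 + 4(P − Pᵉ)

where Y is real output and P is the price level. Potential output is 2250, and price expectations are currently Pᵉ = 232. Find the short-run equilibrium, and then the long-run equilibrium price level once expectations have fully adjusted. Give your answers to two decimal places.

Short run: P = 313.33, Y = 2575.33. Long run: P = 354.00.

Short run: with Pᵉ = 232, SRAS is Y = 1322 + 4P. Setting AD = SRAS gives 3760 = 12P, so P = 313.33 and Y = 5082 − 8P = 2575.33.
Output 2575.33 is above potential 2250, so over time expected prices rise and SRAS shifts left until Y returns to 2250.
Long run: Y = 2250 on the AD curve gives 2250 = 5082 − 8P, so P = 354.00.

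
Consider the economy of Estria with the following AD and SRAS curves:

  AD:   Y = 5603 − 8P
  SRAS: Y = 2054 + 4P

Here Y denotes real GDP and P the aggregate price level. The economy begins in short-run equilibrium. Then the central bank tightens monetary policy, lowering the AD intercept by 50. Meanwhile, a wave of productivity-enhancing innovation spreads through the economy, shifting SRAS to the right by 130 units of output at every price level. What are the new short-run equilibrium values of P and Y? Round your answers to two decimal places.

After both shocks: AD is Y = 5553 − 8P and SRAS is Y = 2184 + 4P.
Setting them equal: 3369 = 12P, so P = 280.75.
Substituting into AD, Y = 3307.00.

P = 280.75, Y = 3307.00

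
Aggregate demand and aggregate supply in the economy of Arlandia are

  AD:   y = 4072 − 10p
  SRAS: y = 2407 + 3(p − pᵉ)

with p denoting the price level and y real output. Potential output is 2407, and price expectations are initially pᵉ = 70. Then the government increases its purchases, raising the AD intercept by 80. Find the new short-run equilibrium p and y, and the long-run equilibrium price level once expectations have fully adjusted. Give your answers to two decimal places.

Short run: p = 150.38, y = 2648.15. Long run: p = 174.50.

AD shifts right: new AD is y = 4152 − 10p. With pᵉ = 70, SRAS is y = 2197 + 3p.
Short run: 4152 − 10p = 2197 + 3p gives 1955 = 13p, so p = 150.38 and y = 4152 − 10p = 2648.15.
y = 2648.15 is above potential 2407; expectations adjust and SRAS shifts left until y = 2407.
Long run: on the new AD curve, 2407 = 4152 − 10p gives p = 174.50.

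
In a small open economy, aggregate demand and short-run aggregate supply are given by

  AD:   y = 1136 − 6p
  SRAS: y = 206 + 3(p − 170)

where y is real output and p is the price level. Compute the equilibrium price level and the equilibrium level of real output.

Write SRAS as y = 206 + 3p − 510 = 3p − 304.
Set AD = SRAS: 1136 − 6p = 3p − 304, so 1440 = 9p and p = 160.
Then y = 1136 − 6·160 = 176.

p = 160, y = 176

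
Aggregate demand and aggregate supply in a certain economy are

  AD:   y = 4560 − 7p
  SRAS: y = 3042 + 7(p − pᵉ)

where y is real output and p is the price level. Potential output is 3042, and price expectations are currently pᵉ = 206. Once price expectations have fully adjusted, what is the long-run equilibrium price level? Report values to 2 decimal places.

Long-run p = 216.86

Short run: with pᵉ = 206, SRAS is y = 1600 + 7p. Setting AD = SRAS gives 2960 = 14p, so p = 211.43 and y = 4560 − 7p = 3080.00.
Output 3080.00 is above potential 3042, so over time expected prices rise and SRAS shifts left until y returns to 3042.
Long run: y = 3042 on the AD curve gives 3042 = 4560 − 7p, so p = 216.86.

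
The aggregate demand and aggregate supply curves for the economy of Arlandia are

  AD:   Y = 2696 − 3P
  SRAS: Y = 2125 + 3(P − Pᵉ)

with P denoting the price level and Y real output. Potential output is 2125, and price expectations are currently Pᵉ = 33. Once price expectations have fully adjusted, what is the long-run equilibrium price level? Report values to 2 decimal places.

Short run: with Pᵉ = 33, SRAS is Y = 2026 + 3P. Setting AD = SRAS gives 670 = 6P, so P = 111.67 and Y = 2696 − 3P = 2361.00.
Output 2361.00 is above potential 2125, so over time expected prices rise and SRAS shifts left until Y returns to 2125.
Long run: Y = 2125 on the AD curve gives 2125 = 2696 − 3P, so P = 190.33.

Long-run P = 190.33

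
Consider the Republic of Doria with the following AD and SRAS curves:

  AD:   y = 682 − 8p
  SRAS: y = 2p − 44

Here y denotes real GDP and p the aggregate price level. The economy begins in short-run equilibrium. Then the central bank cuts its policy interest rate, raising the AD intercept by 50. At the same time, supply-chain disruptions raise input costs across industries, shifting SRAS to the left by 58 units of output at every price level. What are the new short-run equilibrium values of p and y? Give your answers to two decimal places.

p = 83.40, y = 64.80

After both shocks: AD is y = 732 − 8p and SRAS is y = 2p − 102.
Setting them equal: 834 = 10p, so p = 83.40.
Substituting into AD, y = 64.80.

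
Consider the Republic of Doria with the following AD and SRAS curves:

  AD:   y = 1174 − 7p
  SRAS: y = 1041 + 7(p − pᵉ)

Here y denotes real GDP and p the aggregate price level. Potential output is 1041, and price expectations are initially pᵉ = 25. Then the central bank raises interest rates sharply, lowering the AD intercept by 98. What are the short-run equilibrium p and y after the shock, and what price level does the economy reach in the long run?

AD shifts left: new AD is y = 1076 − 7p. With pᵉ = 25, SRAS is y = 866 + 7p.
Short run: 1076 − 7p = 866 + 7p gives 210 = 14p, so p = 15 and y = 1076 − 7·15 = 971.
y = 971 is below potential 1041; expectations adjust and SRAS shifts right until y = 1041.
Long run: on the new AD curve, 1041 = 1076 − 7p gives p = 5.

Short run: p = 15, y = 971. Long run: p = 5.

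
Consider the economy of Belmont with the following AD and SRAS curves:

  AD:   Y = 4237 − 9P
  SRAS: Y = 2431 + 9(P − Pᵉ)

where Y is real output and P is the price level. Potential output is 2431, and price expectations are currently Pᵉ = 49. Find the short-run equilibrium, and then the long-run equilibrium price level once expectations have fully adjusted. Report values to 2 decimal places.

Short run: P = 124.83, Y = 3113.50. Long run: P = 200.67.

Short run: with Pᵉ = 49, SRAS is Y = 1990 + 9P. Setting AD = SRAS gives 2247 = 18P, so P = 124.83 and Y = 4237 − 9P = 3113.50.
Output 3113.50 is above potential 2431, so over time expected prices rise and SRAS shifts left until Y returns to 2431.
Long run: Y = 2431 on the AD curve gives 2431 = 4237 − 9P, so P = 200.67.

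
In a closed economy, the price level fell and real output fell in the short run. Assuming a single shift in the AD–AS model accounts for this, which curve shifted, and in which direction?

P fell and Y fell. An AD shift moves P and Y in the same direction; an SRAS shift moves them in opposite directions.
Here P and Y moved in the same direction, so the AD curve shifted.
Since Y fell, AD shifted left.

AD shifted left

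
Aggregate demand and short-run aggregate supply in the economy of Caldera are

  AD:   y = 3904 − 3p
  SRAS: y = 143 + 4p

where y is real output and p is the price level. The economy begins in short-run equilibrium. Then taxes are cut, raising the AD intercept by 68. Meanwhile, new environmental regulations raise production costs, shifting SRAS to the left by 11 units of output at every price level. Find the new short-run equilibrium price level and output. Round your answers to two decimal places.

After both shocks: AD is y = 3972 − 3p and SRAS is y = 132 + 4p.
Setting them equal: 3840 = 7p, so p = 548.57.
Substituting into AD, y = 2326.29.

p = 548.57, y = 2326.29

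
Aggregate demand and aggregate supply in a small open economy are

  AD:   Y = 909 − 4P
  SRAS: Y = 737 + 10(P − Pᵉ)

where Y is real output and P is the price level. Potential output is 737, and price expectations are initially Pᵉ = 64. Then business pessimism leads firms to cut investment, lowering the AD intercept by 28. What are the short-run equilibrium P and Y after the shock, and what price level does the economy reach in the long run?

AD shifts left: new AD is Y = 881 − 4P. With Pᵉ = 64, SRAS is Y = 97 + 10P.
Short run: 881 − 4P = 97 + 10P gives 784 = 14P, so P = 56 and Y = 881 − 4·56 = 657.
Y = 657 is below potential 737; expectations adjust and SRAS shifts right until Y = 737.
Long run: on the new AD curve, 737 = 881 − 4P gives P = 36.

Short run: P = 56, Y = 657. Long run: P = 36.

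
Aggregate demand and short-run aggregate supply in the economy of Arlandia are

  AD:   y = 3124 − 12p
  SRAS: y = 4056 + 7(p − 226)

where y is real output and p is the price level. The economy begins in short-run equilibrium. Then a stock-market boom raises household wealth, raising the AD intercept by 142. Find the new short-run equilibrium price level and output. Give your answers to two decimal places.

p = 41.68, y = 2765.79

This is a positive demand shock: AD shifts right.
New AD: y = 3266 − 12p.
SRAS can be written y = 2474 + 7p.
Set AD = SRAS: 3266 − 12p = 2474 + 7p, so 792 = 19p and p = 41.68.
Substituting into AD, y = 2765.79.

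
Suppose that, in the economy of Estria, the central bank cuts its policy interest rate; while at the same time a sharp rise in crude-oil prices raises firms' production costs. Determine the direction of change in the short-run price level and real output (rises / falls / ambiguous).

Price level: rises; output: ambiguous

The first event is a positive demand shock: AD shifts right, which by itself pushes P up and Y up.
The second is an adverse supply shock: SRAS shifts left, which by itself pushes P up and Y down.
Both shocks push P up, so P rises. The two shocks push Y in opposite directions, so the effect on Y is ambiguous.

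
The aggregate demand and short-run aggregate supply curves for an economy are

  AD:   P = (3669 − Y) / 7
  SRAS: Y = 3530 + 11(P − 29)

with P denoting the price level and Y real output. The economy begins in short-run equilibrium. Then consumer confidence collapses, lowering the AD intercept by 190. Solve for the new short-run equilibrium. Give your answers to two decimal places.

P = 14.89, Y = 3374.78

This is a negative demand shock: AD shifts left.
New AD: Y = 3479 − 7P.
SRAS can be written Y = 3211 + 11P.
Set AD = SRAS: 3479 − 7P = 3211 + 11P, so 268 = 18P and P = 14.89.
Substituting into AD, Y = 3374.78.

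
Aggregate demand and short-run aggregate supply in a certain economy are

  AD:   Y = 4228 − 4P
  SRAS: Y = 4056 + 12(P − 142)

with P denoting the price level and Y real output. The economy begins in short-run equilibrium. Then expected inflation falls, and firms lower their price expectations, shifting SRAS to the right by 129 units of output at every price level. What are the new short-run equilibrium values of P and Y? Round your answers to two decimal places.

This is a positive supply shock: SRAS shifts right.
New SRAS: Y = 2481 + 12P.
Set AD = SRAS: 4228 − 4P = 2481 + 12P, so 1747 = 16P and P = 109.19.
Substituting into AD, Y = 3791.25.

P = 109.19, Y = 3791.25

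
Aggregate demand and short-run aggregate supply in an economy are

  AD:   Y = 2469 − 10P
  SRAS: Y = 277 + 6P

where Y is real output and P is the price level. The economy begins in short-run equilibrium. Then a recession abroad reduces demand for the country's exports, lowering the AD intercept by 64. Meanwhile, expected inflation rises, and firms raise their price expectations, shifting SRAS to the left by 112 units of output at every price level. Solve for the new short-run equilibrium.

P = 140, Y = 1005

After both shocks: AD is Y = 2405 − 10P and SRAS is Y = 165 + 6P.
Setting them equal: 2240 = 16P, so P = 140.
Y = 2405 − 10·140 = 1005.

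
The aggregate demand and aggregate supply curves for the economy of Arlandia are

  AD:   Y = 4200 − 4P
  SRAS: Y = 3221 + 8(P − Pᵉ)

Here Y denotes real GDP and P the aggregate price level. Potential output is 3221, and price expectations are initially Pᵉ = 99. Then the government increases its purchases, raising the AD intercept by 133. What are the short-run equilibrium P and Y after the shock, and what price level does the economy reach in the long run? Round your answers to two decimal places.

Short run: P = 158.67, Y = 3698.33. Long run: P = 278.00.

AD shifts right: new AD is Y = 4333 − 4P. With Pᵉ = 99, SRAS is Y = 2429 + 8P.
Short run: 4333 − 4P = 2429 + 8P gives 1904 = 12P, so P = 158.67 and Y = 4333 − 4P = 3698.33.
Y = 3698.33 is above potential 3221; expectations adjust and SRAS shifts left until Y = 3221.
Long run: on the new AD curve, 3221 = 4333 − 4P gives P = 278.00.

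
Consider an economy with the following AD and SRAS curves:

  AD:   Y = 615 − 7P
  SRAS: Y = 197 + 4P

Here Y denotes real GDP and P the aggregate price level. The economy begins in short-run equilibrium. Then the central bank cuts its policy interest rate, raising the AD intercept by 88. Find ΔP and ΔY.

ΔP = +8, ΔY = +32

This is a positive demand shock: AD shifts right.
New AD: Y = 703 − 7P.
Set AD = SRAS: 703 − 7P = 197 + 4P, so 506 = 11P and P = 46.
Y = 703 − 7·46 = 381.
Initially P = 38, Y = 349, so ΔP = +8 and ΔY = +32.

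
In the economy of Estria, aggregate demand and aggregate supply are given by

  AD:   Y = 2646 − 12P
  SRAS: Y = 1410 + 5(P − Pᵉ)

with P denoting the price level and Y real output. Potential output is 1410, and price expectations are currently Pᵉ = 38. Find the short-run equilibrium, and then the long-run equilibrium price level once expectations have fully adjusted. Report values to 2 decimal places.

Short run: with Pᵉ = 38, SRAS is Y = 1220 + 5P. Setting AD = SRAS gives 1426 = 17P, so P = 83.88 and Y = 2646 − 12P = 1639.41.
Output 1639.41 is above potential 1410, so over time expected prices rise and SRAS shifts left until Y returns to 1410.
Long run: Y = 1410 on the AD curve gives 1410 = 2646 − 12P, so P = 103.00.

Short run: P = 83.88, Y = 1639.41. Long run: P = 103.00.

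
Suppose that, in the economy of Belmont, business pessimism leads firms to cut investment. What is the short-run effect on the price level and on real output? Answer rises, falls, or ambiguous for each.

Price level: falls; output: falls

This is a negative demand shock: AD shifts left.
Moving along the upward-sloping SRAS curve, P falls and Y falls.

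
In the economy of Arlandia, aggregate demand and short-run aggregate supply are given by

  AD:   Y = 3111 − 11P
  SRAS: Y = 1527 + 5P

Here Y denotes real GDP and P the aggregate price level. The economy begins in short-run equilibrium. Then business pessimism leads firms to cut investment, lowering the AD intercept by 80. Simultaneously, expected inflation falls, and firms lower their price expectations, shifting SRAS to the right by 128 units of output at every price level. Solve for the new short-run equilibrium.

P = 86, Y = 2085

After both shocks: AD is Y = 3031 − 11P and SRAS is Y = 1655 + 5P.
Setting them equal: 1376 = 16P, so P = 86.
Y = 3031 − 11·86 = 2085.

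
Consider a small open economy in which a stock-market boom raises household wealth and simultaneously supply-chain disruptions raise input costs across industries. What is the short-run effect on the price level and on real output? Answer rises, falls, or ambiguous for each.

Price level: rises; output: ambiguous

The first event is a positive demand shock: AD shifts right, which by itself pushes P up and Y up.
The second is an adverse supply shock: SRAS shifts left, which by itself pushes P up and Y down.
Both shocks push P up, so P rises. The two shocks push Y in opposite directions, so the effect on Y is ambiguous.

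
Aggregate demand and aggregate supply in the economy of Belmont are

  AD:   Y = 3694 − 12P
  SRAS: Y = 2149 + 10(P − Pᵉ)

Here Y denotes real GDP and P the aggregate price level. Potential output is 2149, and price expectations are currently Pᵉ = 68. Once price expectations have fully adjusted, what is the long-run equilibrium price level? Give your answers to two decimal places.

Short run: with Pᵉ = 68, SRAS is Y = 1469 + 10P. Setting AD = SRAS gives 2225 = 22P, so P = 101.14 and Y = 3694 − 12P = 2480.36.
Output 2480.36 is above potential 2149, so over time expected prices rise and SRAS shifts left until Y returns to 2149.
Long run: Y = 2149 on the AD curve gives 2149 = 3694 − 12P, so P = 128.75.

Long-run P = 128.75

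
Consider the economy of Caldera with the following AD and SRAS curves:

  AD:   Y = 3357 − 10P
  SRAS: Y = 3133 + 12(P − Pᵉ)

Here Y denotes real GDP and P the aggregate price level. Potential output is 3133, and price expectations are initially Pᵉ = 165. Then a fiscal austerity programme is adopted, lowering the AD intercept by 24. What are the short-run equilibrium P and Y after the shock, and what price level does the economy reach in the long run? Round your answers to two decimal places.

AD shifts left: new AD is Y = 3333 − 10P. With Pᵉ = 165, SRAS is Y = 1153 + 12P.
Short run: 3333 − 10P = 1153 + 12P gives 2180 = 22P, so P = 99.09 and Y = 3333 − 10P = 2342.09.
Y = 2342.09 is below potential 3133; expectations adjust and SRAS shifts right until Y = 3133.
Long run: on the new AD curve, 3133 = 3333 − 10P gives P = 20.00.

Short run: P = 99.09, Y = 2342.09. Long run: P = 20.00.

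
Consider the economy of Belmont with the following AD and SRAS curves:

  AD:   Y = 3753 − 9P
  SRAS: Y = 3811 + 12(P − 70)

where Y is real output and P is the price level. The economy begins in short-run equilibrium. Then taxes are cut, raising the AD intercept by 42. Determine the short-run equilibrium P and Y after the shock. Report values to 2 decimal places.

This is a positive demand shock: AD shifts right.
New AD: Y = 3795 − 9P.
SRAS can be written Y = 2971 + 12P.
Set AD = SRAS: 3795 − 9P = 2971 + 12P, so 824 = 21P and P = 39.24.
Substituting into AD, Y = 3441.86.

P = 39.24, Y = 3441.86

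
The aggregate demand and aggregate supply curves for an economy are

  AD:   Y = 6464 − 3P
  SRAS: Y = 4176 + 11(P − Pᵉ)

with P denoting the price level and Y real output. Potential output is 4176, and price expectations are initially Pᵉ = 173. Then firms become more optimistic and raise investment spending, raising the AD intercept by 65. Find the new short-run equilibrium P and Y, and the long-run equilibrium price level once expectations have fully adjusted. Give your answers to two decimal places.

Short run: P = 304.00, Y = 5617.00. Long run: P = 784.33.

AD shifts right: new AD is Y = 6529 − 3P. With Pᵉ = 173, SRAS is Y = 2273 + 11P.
Short run: 6529 − 3P = 2273 + 11P gives 4256 = 14P, so P = 304.00 and Y = 6529 − 3P = 5617.00.
Y = 5617.00 is above potential 4176; expectations adjust and SRAS shifts left until Y = 4176.
Long run: on the new AD curve, 4176 = 6529 − 3P gives P = 784.33.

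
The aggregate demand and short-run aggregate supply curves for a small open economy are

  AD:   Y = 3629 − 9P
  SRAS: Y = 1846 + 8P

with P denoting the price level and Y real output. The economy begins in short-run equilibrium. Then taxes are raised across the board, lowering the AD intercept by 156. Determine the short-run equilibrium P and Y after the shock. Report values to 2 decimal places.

P = 95.71, Y = 2611.65

This is a negative demand shock: AD shifts left.
New AD: Y = 3473 − 9P.
Set AD = SRAS: 3473 − 9P = 1846 + 8P, so 1627 = 17P and P = 95.71.
Substituting into AD, Y = 2611.65.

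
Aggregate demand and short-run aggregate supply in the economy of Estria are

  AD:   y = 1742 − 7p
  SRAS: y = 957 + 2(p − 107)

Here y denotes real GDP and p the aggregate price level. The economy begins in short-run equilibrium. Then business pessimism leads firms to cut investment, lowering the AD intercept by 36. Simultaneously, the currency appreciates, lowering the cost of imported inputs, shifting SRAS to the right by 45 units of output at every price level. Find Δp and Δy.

After both shocks: AD is y = 1706 − 7p and SRAS is y = 788 + 2p.
Setting them equal: 918 = 9p, so p = 102.
y = 1706 − 7·102 = 992.
Initially p = 111, y = 965, so Δp = -9 and Δy = +27.

Δp = -9, Δy = +27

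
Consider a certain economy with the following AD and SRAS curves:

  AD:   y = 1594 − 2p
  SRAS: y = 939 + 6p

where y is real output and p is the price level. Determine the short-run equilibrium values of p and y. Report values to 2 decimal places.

Set AD = SRAS: 1594 − 2p = 939 + 6p, so 655 = 8p and p = 81.88.
Substituting into AD, y = 1594 − 2p = 1430.25.

p = 81.88, y = 1430.25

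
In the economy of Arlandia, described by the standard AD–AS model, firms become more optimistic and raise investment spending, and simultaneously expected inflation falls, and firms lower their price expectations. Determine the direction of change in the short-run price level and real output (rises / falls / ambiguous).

The first event is a positive demand shock: AD shifts right, which by itself pushes P up and Y up.
The second is a favourable supply shock: SRAS shifts right, which by itself pushes P down and Y up.
The two shocks push P in opposite directions, so the effect on P is ambiguous. Both shocks push Y up, so Y rises.

Price level: ambiguous; output: rises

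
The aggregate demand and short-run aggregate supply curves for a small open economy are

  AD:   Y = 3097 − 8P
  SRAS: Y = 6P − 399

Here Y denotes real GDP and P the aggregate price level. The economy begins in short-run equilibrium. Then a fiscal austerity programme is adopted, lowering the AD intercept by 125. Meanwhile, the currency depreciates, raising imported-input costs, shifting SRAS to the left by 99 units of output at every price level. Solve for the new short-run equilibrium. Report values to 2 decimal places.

P = 247.86, Y = 989.14

After both shocks: AD is Y = 2972 − 8P and SRAS is Y = 6P − 498.
Setting them equal: 3470 = 14P, so P = 247.86.
Substituting into AD, Y = 989.14.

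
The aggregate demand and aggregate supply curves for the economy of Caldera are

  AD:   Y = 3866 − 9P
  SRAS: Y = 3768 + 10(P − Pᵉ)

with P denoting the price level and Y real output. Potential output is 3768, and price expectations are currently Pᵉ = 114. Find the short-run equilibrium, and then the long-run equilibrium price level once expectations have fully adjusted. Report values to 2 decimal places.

Short run: P = 65.16, Y = 3279.58. Long run: P = 10.89.

Short run: with Pᵉ = 114, SRAS is Y = 2628 + 10P. Setting AD = SRAS gives 1238 = 19P, so P = 65.16 and Y = 3866 − 9P = 3279.58.
Output 3279.58 is below potential 3768, so over time expected prices fall and SRAS shifts right until Y returns to 3768.
Long run: Y = 3768 on the AD curve gives 3768 = 3866 − 9P, so P = 10.89.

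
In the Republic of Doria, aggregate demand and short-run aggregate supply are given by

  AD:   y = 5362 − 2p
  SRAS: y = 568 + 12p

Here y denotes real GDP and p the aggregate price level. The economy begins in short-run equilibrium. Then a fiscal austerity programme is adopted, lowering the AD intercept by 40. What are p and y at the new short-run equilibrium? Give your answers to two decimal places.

p = 339.57, y = 4642.86

This is a negative demand shock: AD shifts left.
New AD: y = 5322 − 2p.
Set AD = SRAS: 5322 − 2p = 568 + 12p, so 4754 = 14p and p = 339.57.
Substituting into AD, y = 4642.86.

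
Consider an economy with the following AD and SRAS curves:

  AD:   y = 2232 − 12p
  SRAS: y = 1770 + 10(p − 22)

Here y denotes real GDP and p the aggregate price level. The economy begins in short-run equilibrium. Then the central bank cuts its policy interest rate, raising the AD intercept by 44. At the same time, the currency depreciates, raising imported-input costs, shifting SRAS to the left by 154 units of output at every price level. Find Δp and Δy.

After both shocks: AD is y = 2276 − 12p and SRAS is y = 1396 + 10p.
Setting them equal: 880 = 22p, so p = 40.
y = 2276 − 12·40 = 1796.
Initially p = 31, y = 1860, so Δp = +9 and Δy = -64.

Δp = +9, Δy = -64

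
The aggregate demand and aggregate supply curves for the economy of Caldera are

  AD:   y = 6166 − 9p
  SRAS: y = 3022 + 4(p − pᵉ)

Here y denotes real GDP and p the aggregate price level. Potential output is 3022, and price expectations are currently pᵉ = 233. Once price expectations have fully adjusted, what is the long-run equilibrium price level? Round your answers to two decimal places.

Short run: with pᵉ = 233, SRAS is y = 2090 + 4p. Setting AD = SRAS gives 4076 = 13p, so p = 313.54 and y = 6166 − 9p = 3344.15.
Output 3344.15 is above potential 3022, so over time expected prices rise and SRAS shifts left until y returns to 3022.
Long run: y = 3022 on the AD curve gives 3022 = 6166 − 9p, so p = 349.33.

Long-run p = 349.33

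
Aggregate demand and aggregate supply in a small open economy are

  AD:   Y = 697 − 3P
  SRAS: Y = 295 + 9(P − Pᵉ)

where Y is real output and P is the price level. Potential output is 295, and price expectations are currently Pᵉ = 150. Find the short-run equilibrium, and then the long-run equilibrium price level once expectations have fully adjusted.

Short run: with Pᵉ = 150, SRAS is Y = 9P − 1055. Setting AD = SRAS gives 1752 = 12P, so P = 146 and Y = 697 − 3·146 = 259.
Output 259 is below potential 295, so over time expected prices fall and SRAS shifts right until Y returns to 295.
Long run: Y = 295 on the AD curve gives 295 = 697 − 3P, so P = 134.

Short run: P = 146, Y = 259. Long run: P = 134.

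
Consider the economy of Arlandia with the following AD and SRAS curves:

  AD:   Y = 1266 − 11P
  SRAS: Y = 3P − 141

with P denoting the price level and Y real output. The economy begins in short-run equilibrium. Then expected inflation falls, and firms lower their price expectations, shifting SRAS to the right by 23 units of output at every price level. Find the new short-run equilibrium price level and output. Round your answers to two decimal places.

This is a positive supply shock: SRAS shifts right.
New SRAS: Y = 3P − 118.
Set AD = SRAS: 1266 − 11P = 3P − 118, so 1384 = 14P and P = 98.86.
Substituting into AD, Y = 178.57.

P = 98.86, Y = 178.57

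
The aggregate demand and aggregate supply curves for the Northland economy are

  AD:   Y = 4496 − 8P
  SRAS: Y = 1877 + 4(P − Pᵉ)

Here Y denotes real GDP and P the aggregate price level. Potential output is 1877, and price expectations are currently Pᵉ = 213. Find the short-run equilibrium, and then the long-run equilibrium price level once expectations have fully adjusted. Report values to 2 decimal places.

Short run: with Pᵉ = 213, SRAS is Y = 1025 + 4P. Setting AD = SRAS gives 3471 = 12P, so P = 289.25 and Y = 4496 − 8P = 2182.00.
Output 2182.00 is above potential 1877, so over time expected prices rise and SRAS shifts left until Y returns to 1877.
Long run: Y = 1877 on the AD curve gives 1877 = 4496 − 8P, so P = 327.38.

Short run: P = 289.25, Y = 2182.00. Long run: P = 327.38.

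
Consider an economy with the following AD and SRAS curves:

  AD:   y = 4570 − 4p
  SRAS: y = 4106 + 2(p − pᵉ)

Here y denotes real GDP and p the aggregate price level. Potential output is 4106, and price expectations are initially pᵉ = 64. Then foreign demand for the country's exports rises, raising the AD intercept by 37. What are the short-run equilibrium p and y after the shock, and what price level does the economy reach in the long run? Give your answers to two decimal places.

Short run: p = 104.83, y = 4187.67. Long run: p = 125.25.

AD shifts right: new AD is y = 4607 − 4p. With pᵉ = 64, SRAS is y = 3978 + 2p.
Short run: 4607 − 4p = 3978 + 2p gives 629 = 6p, so p = 104.83 and y = 4607 − 4p = 4187.67.
y = 4187.67 is above potential 4106; expectations adjust and SRAS shifts left until y = 4106.
Long run: on the new AD curve, 4106 = 4607 − 4p gives p = 125.25.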